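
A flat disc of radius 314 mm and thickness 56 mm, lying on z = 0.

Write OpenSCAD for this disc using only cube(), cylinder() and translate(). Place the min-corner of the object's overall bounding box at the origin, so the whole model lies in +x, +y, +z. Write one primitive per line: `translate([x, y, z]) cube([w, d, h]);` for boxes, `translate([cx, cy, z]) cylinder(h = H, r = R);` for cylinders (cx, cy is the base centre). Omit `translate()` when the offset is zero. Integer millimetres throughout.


translate([314, 314, 0]) cylinder(h = 56, r = 314);


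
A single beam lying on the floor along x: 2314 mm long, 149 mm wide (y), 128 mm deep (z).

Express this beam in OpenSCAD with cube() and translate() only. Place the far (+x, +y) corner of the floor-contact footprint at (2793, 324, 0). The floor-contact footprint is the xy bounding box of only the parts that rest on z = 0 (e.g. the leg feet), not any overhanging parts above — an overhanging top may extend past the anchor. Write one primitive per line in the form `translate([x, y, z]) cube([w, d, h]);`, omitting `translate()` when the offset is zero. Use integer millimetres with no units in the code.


translate([479, 175, 0]) cube([2314, 149, 128]);


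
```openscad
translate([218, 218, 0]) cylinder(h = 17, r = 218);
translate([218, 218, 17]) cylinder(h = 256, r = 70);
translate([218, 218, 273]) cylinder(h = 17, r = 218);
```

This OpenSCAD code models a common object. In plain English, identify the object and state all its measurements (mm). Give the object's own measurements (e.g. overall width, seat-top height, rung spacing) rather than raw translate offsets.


A spool: two coaxial disc flanges of radius 218 mm and thickness 17 mm, joined by a core cylinder of radius 70 mm and height 256 mm. The lower flange rests on z = 0 and the three cylinders share a vertical axis.


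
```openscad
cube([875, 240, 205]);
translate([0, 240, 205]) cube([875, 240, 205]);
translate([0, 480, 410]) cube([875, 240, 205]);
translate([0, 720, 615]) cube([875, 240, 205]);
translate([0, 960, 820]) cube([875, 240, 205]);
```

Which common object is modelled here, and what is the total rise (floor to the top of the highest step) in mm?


A staircase. The total rise is 1025 mm.

5 identical blocks, each offset up and back from the previous — a staircase. Each step is 205 mm tall and there are 5 of them, so the total rise is 5 × 205 = 1025 mm.


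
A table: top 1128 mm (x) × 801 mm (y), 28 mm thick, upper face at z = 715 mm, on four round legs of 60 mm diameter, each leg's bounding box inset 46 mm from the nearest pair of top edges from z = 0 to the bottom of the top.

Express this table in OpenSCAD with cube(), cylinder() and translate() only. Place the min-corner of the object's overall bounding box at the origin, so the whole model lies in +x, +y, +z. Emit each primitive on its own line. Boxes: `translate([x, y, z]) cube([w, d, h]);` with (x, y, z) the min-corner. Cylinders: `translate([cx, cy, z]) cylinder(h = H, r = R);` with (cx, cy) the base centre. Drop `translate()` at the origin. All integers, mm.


translate([0, 0, 687]) cube([1128, 801, 28]);
translate([76, 76, 0]) cylinder(h = 687, r = 30);
translate([1052, 76, 0]) cylinder(h = 687, r = 30);
translate([76, 725, 0]) cylinder(h = 687, r = 30);
translate([1052, 725, 0]) cylinder(h = 687, r = 30);


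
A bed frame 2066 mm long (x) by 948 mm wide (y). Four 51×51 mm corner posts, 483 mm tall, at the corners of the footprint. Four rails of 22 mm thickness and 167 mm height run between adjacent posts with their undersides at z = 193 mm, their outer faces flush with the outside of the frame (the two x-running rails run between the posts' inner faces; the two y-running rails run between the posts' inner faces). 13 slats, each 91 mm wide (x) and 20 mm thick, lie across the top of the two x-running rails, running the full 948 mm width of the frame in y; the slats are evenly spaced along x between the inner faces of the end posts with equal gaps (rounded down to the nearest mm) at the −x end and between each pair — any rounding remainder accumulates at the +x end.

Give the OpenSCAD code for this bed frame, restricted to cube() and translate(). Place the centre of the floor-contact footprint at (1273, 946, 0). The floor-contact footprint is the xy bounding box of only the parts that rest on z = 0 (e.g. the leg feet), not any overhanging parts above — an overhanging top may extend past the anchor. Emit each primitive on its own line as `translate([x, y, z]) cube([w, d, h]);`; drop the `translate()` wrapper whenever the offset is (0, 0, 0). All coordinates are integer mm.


// slat z = rail_z + rail_h = 193 + 167 = 360
// slat gap = ⌊(1964 − 13·91) / 14⌋ = 55
translate([240, 472, 0]) cube([51, 51, 483]);
translate([240, 1369, 0]) cube([51, 51, 483]);
translate([2255, 472, 0]) cube([51, 51, 483]);
translate([2255, 1369, 0]) cube([51, 51, 483]);
translate([291, 472, 193]) cube([1964, 22, 167]);
translate([291, 1398, 193]) cube([1964, 22, 167]);
translate([240, 523, 193]) cube([22, 846, 167]);
translate([2284, 523, 193]) cube([22, 846, 167]);
translate([346, 472, 360]) cube([91, 948, 20]);
translate([492, 472, 360]) cube([91, 948, 20]);
translate([638, 472, 360]) cube([91, 948, 20]);
translate([784, 472, 360]) cube([91, 948, 20]);
translate([930, 472, 360]) cube([91, 948, 20]);
translate([1076, 472, 360]) cube([91, 948, 20]);
translate([1222, 472, 360]) cube([91, 948, 20]);
translate([1368, 472, 360]) cube([91, 948, 20]);
translate([1514, 472, 360]) cube([91, 948, 20]);
translate([1660, 472, 360]) cube([91, 948, 20]);
translate([1806, 472, 360]) cube([91, 948, 20]);
translate([1952, 472, 360]) cube([91, 948, 20]);
translate([2098, 472, 360]) cube([91, 948, 20]);


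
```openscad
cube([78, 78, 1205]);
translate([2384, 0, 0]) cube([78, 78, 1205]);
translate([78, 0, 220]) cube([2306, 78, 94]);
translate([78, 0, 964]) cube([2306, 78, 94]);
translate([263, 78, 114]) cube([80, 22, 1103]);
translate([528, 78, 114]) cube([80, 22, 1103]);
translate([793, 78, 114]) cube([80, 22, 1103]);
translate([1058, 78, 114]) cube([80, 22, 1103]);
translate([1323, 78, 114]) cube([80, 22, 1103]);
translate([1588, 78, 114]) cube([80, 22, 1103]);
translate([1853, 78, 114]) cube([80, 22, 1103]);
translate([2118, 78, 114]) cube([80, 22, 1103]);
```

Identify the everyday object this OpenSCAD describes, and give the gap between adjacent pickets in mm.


A fence section. The picket gap is 185 mm.

Two posts, two rails, 8 pickets — a fence section. Span 2306 mm holds 8 pickets of 80 mm with 9 equal gaps: ⌊(2306 − 8·80) / 9⌋ = 185 mm.


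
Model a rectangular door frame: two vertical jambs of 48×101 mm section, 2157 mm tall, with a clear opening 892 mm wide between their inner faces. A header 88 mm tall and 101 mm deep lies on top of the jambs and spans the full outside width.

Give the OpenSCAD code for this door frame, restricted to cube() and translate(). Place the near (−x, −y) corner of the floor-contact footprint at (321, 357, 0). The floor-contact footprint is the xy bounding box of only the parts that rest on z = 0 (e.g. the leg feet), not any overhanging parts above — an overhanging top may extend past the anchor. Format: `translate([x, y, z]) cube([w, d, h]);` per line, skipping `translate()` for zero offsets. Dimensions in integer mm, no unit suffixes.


translate([321, 357, 0]) cube([48, 101, 2157]);
translate([1261, 357, 0]) cube([48, 101, 2157]);
translate([321, 357, 2157]) cube([988, 101, 88]);


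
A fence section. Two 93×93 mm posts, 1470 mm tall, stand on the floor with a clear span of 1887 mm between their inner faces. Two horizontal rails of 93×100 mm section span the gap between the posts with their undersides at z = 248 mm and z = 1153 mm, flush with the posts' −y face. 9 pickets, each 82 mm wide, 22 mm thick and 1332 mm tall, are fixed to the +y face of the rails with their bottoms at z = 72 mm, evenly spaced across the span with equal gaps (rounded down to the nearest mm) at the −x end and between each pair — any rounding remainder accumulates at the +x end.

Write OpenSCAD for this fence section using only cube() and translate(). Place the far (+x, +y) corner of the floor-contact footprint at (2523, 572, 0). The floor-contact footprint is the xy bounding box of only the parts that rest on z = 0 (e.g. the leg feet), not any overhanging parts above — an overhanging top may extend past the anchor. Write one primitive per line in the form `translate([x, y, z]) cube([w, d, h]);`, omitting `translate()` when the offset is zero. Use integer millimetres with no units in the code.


translate([450, 479, 0]) cube([93, 93, 1470]);
translate([2430, 479, 0]) cube([93, 93, 1470]);
translate([543, 479, 248]) cube([1887, 93, 100]);
translate([543, 479, 1153]) cube([1887, 93, 100]);
translate([657, 572, 72]) cube([82, 22, 1332]);
translate([853, 572, 72]) cube([82, 22, 1332]);
translate([1049, 572, 72]) cube([82, 22, 1332]);
translate([1245, 572, 72]) cube([82, 22, 1332]);
translate([1441, 572, 72]) cube([82, 22, 1332]);
translate([1637, 572, 72]) cube([82, 22, 1332]);
translate([1833, 572, 72]) cube([82, 22, 1332]);
translate([2029, 572, 72]) cube([82, 22, 1332]);
translate([2225, 572, 72]) cube([82, 22, 1332]);


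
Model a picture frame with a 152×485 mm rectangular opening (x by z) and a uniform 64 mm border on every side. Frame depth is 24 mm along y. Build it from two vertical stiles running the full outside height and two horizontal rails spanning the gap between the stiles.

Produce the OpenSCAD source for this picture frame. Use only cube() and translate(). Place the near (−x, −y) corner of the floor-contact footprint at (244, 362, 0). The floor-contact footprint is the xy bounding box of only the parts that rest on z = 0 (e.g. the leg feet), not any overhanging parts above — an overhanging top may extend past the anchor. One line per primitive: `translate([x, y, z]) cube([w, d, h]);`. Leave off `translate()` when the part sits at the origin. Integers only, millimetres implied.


translate([244, 362, 0]) cube([64, 24, 613]);
translate([460, 362, 0]) cube([64, 24, 613]);
translate([308, 362, 0]) cube([152, 24, 64]);
translate([308, 362, 549]) cube([152, 24, 64]);


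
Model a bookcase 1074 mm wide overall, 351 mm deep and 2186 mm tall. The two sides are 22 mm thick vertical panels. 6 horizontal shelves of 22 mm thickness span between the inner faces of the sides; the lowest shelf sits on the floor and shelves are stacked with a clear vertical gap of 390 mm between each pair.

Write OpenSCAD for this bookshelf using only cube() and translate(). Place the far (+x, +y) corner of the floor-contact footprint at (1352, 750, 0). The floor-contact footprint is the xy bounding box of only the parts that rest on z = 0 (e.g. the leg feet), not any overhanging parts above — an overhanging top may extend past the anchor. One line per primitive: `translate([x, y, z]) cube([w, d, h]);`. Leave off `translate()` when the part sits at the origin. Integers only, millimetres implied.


translate([278, 399, 0]) cube([22, 351, 2186]);
translate([1330, 399, 0]) cube([22, 351, 2186]);
translate([300, 399, 0]) cube([1030, 351, 22]);
translate([300, 399, 412]) cube([1030, 351, 22]);
translate([300, 399, 824]) cube([1030, 351, 22]);
translate([300, 399, 1236]) cube([1030, 351, 22]);
translate([300, 399, 1648]) cube([1030, 351, 22]);
translate([300, 399, 2060]) cube([1030, 351, 22]);


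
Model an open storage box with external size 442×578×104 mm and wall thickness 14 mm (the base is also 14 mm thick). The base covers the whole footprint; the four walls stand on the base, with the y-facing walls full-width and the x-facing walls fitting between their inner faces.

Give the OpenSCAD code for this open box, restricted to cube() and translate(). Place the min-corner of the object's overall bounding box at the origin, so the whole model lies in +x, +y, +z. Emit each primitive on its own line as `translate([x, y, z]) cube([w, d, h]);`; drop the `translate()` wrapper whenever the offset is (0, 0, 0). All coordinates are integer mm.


cube([442, 578, 14]);
translate([0, 0, 14]) cube([442, 14, 90]);
translate([0, 564, 14]) cube([442, 14, 90]);
translate([0, 14, 14]) cube([14, 550, 90]);
translate([428, 14, 14]) cube([14, 550, 90]);


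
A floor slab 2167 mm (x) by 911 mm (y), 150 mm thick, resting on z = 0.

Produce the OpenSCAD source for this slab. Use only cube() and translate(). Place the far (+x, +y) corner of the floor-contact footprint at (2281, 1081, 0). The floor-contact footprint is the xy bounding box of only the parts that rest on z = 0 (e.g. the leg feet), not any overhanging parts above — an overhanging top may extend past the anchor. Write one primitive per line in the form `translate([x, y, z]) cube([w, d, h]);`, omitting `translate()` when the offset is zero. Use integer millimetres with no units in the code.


translate([114, 170, 0]) cube([2167, 911, 150]);


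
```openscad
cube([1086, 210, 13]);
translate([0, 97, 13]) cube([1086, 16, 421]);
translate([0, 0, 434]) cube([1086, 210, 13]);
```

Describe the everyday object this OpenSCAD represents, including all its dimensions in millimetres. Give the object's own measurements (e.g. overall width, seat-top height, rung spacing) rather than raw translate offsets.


An I-beam lying along x, 1086 mm long. Overall section height 447 mm. Two flanges 210 mm wide (y) and 13 mm thick, one on the floor and one at the top; a web 16 mm thick runs between them, centred on the flange width.


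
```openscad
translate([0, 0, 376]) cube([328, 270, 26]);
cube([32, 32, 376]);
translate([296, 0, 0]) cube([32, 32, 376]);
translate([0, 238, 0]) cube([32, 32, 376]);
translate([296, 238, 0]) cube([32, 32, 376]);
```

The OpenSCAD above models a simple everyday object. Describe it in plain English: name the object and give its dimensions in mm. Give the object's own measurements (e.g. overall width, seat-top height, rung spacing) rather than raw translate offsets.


A simple wooden stool: a rectangular seat 328 mm (x) by 270 mm (y), 26 mm thick, top face at z = 402 mm, on four square legs, each 32×32 mm in cross-section. The legs rest on z = 0, each flush with a corner of the seat.


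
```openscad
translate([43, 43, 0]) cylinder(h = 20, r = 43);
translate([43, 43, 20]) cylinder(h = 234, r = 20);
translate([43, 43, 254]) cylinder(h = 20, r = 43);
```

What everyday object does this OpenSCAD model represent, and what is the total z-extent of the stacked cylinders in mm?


A spool. The overall height is 274 mm.

Three coaxial cylinders, large–small–large — a spool. Two 20 mm flanges and a 234 mm core give 20 + 234 + 20 = 274 mm.


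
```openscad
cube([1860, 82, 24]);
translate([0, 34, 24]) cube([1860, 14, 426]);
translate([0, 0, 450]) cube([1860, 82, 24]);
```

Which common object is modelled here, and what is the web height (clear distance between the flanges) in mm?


An I-beam. The web height is 426 mm.

Two wide flanges with a thin centred web — an I-beam. Overall 474 mm minus two 24 mm flanges gives a web of 474 − 2·24 = 426 mm.


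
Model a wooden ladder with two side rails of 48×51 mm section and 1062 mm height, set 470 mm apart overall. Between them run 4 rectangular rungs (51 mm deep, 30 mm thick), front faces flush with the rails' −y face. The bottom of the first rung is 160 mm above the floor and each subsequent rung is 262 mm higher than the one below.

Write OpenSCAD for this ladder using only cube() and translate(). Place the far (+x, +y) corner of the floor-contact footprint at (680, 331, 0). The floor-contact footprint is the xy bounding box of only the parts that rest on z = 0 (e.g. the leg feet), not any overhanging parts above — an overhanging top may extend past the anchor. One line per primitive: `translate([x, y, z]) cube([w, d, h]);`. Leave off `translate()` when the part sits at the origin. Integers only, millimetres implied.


// rung span = 470 - 2*48 = 374
// rung[k] z = 160 + k*262
translate([210, 280, 0]) cube([48, 51, 1062]);
translate([632, 280, 0]) cube([48, 51, 1062]);
translate([258, 280, 160]) cube([374, 51, 30]);
translate([258, 280, 422]) cube([374, 51, 30]);
translate([258, 280, 684]) cube([374, 51, 30]);
translate([258, 280, 946]) cube([374, 51, 30]);


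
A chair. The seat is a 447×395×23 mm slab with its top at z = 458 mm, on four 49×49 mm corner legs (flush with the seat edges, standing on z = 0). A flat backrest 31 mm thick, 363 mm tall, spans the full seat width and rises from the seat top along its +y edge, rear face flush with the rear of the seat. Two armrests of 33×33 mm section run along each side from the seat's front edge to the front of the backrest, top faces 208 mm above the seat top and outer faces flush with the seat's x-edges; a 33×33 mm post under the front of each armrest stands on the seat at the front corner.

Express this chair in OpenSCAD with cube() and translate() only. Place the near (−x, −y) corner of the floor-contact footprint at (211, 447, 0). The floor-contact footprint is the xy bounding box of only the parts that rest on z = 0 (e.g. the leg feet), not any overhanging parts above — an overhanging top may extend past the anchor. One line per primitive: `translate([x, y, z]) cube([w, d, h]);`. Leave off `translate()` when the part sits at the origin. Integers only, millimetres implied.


translate([211, 447, 435]) cube([447, 395, 23]);
translate([211, 447, 0]) cube([49, 49, 435]);
translate([609, 447, 0]) cube([49, 49, 435]);
translate([211, 793, 0]) cube([49, 49, 435]);
translate([609, 793, 0]) cube([49, 49, 435]);
translate([211, 811, 458]) cube([447, 31, 363]);
translate([211, 447, 633]) cube([33, 364, 33]);
translate([625, 447, 633]) cube([33, 364, 33]);
translate([211, 447, 458]) cube([33, 33, 175]);
translate([625, 447, 458]) cube([33, 33, 175]);


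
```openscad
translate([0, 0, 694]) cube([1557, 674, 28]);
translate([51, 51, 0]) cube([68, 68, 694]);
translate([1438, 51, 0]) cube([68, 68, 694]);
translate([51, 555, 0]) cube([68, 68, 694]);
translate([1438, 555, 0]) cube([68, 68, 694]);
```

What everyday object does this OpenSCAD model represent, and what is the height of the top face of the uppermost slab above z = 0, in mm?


A table. The table height is 722 mm.

A 1557×674×28 slab sits at z = 694 on four 68 mm square posts — a table. The top surface is at 694 + 28 = 722 mm.


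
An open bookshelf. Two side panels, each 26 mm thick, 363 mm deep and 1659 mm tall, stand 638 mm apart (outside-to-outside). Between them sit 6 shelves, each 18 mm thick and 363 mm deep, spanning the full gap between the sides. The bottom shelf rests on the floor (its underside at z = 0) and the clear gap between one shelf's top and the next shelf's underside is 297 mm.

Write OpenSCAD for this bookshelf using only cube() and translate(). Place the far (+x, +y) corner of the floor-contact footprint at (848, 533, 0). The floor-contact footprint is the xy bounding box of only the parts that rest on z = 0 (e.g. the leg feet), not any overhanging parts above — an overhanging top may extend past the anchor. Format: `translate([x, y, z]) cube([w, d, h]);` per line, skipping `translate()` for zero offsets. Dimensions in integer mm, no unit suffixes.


translate([210, 170, 0]) cube([26, 363, 1659]);
translate([822, 170, 0]) cube([26, 363, 1659]);
translate([236, 170, 0]) cube([586, 363, 18]);
translate([236, 170, 315]) cube([586, 363, 18]);
translate([236, 170, 630]) cube([586, 363, 18]);
translate([236, 170, 945]) cube([586, 363, 18]);
translate([236, 170, 1260]) cube([586, 363, 18]);
translate([236, 170, 1575]) cube([586, 363, 18]);


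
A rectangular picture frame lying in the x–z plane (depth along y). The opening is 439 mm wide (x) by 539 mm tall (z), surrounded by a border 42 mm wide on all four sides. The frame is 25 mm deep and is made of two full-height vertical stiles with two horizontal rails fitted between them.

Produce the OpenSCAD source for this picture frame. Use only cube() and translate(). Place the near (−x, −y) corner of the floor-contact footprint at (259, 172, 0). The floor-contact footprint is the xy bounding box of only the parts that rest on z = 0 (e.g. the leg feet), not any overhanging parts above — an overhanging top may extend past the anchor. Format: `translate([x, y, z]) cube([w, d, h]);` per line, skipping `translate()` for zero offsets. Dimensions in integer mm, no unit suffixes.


translate([259, 172, 0]) cube([42, 25, 623]);
translate([740, 172, 0]) cube([42, 25, 623]);
translate([301, 172, 0]) cube([439, 25, 42]);
translate([301, 172, 581]) cube([439, 25, 42]);


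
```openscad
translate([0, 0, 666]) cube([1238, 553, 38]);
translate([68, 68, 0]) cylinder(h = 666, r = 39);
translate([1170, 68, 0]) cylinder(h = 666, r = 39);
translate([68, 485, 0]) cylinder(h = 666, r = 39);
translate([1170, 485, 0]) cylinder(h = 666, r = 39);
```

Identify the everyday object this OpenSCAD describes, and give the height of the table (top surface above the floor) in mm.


A table. The table height is 704 mm.

A 1238×553×38 slab sits at z = 666 on four Ø78 mm round legs — a table. The top surface is at 666 + 38 = 704 mm.


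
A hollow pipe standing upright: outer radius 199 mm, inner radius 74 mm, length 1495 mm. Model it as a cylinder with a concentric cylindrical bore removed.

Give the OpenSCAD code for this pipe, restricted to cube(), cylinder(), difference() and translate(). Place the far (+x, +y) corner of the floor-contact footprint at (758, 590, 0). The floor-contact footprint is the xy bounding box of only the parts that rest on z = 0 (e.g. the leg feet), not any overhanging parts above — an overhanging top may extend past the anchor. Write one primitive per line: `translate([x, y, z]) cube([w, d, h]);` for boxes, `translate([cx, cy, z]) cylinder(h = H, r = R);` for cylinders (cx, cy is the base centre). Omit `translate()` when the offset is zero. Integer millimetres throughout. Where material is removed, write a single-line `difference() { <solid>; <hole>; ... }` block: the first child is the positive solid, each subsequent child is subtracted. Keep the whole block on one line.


difference() { translate([559, 391, 0]) cylinder(h = 1495, r = 199); translate([559, 391, 0]) cylinder(h = 1495, r = 74); }


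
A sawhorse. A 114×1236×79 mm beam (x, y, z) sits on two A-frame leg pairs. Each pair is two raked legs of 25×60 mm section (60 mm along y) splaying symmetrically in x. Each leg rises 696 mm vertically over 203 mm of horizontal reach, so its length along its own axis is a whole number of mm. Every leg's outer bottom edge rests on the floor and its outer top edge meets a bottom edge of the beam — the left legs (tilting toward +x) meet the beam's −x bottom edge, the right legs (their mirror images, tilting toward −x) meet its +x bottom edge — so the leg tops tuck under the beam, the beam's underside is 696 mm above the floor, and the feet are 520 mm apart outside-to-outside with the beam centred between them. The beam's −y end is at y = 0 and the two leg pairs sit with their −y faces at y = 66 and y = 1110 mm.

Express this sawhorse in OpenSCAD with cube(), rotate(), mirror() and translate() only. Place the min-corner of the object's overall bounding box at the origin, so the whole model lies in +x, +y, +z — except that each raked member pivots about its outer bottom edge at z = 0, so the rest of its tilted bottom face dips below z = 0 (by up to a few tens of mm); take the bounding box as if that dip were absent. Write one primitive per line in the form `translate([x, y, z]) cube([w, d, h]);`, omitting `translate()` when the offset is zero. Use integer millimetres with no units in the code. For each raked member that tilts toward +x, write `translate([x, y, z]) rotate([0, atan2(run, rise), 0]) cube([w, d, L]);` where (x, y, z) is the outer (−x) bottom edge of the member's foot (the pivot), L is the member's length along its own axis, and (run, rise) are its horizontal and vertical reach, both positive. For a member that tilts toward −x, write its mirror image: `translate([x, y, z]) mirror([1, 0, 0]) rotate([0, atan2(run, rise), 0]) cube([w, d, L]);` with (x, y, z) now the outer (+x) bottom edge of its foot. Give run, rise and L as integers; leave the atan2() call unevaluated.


translate([203, 0, 696]) cube([114, 1236, 79]);
translate([0, 66, 0]) rotate([0, atan2(203, 696), 0]) cube([25, 60, 725]);
translate([520, 66, 0]) mirror([1, 0, 0]) rotate([0, atan2(203, 696), 0]) cube([25, 60, 725]);
translate([0, 1110, 0]) rotate([0, atan2(203, 696), 0]) cube([25, 60, 725]);
translate([520, 1110, 0]) mirror([1, 0, 0]) rotate([0, atan2(203, 696), 0]) cube([25, 60, 725]);


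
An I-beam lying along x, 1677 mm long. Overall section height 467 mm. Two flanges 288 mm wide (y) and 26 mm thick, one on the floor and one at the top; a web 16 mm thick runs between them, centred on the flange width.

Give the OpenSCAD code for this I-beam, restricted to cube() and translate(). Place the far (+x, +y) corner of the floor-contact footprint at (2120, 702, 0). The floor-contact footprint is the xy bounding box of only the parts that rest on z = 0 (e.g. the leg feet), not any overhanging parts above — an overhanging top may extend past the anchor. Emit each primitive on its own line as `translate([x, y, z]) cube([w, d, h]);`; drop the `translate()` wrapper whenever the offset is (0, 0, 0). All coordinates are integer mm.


translate([443, 414, 0]) cube([1677, 288, 26]);
translate([443, 550, 26]) cube([1677, 16, 415]);
translate([443, 414, 441]) cube([1677, 288, 26]);


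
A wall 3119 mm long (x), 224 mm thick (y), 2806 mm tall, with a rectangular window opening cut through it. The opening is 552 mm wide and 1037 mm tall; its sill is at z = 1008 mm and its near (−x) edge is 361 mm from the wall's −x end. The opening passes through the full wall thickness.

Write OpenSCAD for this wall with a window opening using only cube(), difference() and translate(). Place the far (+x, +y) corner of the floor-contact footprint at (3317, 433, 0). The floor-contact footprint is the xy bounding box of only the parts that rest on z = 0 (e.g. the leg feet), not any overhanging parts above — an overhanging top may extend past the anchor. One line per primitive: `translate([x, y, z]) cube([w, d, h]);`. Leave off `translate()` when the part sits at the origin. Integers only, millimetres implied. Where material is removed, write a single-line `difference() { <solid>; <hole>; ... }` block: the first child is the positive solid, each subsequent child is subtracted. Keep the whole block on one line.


difference() { translate([198, 209, 0]) cube([3119, 224, 2806]); translate([559, 209, 1008]) cube([552, 224, 1037]); }


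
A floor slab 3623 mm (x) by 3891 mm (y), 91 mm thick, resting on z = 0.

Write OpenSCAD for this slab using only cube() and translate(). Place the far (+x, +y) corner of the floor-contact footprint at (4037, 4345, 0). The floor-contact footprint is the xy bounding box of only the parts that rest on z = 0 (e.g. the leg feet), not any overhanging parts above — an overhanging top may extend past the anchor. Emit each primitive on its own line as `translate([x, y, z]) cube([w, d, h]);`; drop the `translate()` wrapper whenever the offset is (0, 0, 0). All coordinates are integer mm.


translate([414, 454, 0]) cube([3623, 3891, 91]);


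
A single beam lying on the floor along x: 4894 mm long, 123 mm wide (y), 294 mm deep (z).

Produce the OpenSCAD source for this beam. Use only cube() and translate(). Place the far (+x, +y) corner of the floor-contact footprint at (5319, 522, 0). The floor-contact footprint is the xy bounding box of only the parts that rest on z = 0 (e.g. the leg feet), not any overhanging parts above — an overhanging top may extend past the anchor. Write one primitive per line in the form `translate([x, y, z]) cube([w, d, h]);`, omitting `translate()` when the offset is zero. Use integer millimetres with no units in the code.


translate([425, 399, 0]) cube([4894, 123, 294]);


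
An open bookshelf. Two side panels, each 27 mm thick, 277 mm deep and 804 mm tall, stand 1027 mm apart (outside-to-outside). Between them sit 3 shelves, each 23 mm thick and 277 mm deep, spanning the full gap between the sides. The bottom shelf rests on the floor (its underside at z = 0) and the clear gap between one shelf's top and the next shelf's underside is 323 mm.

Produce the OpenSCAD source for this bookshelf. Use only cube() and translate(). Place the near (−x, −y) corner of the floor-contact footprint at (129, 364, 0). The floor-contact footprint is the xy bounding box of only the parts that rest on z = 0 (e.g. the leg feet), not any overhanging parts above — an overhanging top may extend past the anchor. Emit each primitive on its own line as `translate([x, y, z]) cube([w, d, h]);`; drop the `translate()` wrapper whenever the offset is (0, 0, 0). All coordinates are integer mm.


translate([129, 364, 0]) cube([27, 277, 804]);
translate([1129, 364, 0]) cube([27, 277, 804]);
translate([156, 364, 0]) cube([973, 277, 23]);
translate([156, 364, 346]) cube([973, 277, 23]);
translate([156, 364, 692]) cube([973, 277, 23]);


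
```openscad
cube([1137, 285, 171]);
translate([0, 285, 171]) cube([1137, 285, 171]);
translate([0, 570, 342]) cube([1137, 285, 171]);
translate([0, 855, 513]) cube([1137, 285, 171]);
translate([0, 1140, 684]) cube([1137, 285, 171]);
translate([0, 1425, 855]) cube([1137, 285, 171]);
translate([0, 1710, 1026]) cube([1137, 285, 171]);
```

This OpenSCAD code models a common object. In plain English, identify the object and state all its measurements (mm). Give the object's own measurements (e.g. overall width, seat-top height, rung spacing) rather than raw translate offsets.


A straight staircase of 7 solid steps. Each step is 1137 mm wide (x), 285 mm deep (y, the going) and 171 mm tall (the rise). The first step rests on the floor; each subsequent step sits one going further in +y and one rise higher in +z, directly behind and above the previous step with no overlap.


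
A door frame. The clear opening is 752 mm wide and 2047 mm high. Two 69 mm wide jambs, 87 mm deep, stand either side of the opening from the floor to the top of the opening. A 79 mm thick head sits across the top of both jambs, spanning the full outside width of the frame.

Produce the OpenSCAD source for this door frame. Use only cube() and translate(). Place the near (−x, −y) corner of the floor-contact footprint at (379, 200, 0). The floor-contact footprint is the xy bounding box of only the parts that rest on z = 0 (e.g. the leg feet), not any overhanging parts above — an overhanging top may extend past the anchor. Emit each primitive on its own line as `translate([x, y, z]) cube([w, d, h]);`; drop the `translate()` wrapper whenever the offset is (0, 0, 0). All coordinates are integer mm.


translate([379, 200, 0]) cube([69, 87, 2047]);
translate([1200, 200, 0]) cube([69, 87, 2047]);
translate([379, 200, 2047]) cube([890, 87, 79]);


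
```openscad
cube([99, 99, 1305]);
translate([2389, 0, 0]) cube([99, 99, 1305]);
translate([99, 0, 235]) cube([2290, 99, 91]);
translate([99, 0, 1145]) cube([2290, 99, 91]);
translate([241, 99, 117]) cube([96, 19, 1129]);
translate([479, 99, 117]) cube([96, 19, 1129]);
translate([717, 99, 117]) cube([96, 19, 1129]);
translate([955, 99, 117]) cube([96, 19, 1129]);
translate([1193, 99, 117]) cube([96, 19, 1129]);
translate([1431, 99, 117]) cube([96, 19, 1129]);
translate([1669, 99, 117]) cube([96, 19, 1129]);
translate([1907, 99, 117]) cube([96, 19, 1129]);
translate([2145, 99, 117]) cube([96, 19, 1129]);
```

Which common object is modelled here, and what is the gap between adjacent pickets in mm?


A fence section. The picket gap is 142 mm.

Two posts, two rails, 9 pickets — a fence section. Span 2290 mm holds 9 pickets of 96 mm with 10 equal gaps: ⌊(2290 − 9·96) / 10⌋ = 142 mm.


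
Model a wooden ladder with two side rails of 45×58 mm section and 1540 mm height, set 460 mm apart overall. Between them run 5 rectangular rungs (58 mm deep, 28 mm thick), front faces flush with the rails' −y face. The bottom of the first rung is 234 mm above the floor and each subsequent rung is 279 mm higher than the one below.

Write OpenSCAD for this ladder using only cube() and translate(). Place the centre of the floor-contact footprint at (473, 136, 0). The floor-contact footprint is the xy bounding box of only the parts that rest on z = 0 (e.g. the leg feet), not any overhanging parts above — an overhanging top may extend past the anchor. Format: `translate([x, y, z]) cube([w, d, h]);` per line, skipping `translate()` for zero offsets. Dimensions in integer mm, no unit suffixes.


translate([243, 107, 0]) cube([45, 58, 1540]);
translate([658, 107, 0]) cube([45, 58, 1540]);
translate([288, 107, 234]) cube([370, 58, 28]);
translate([288, 107, 513]) cube([370, 58, 28]);
translate([288, 107, 792]) cube([370, 58, 28]);
translate([288, 107, 1071]) cube([370, 58, 28]);
translate([288, 107, 1350]) cube([370, 58, 28]);


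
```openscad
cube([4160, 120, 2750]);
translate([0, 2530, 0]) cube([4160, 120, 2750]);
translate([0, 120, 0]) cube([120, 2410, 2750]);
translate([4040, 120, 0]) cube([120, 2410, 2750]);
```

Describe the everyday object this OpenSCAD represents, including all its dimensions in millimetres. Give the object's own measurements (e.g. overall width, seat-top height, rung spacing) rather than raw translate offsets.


The wall frame of a small rectangular building: four walls, each 2750 mm tall and 120 mm thick, enclosing a footprint 4160 mm (x) by 2650 mm (y) outside-to-outside, with no floor or roof. The front and back walls (the −y and +y sides) span the full width; the two side walls fit between them.


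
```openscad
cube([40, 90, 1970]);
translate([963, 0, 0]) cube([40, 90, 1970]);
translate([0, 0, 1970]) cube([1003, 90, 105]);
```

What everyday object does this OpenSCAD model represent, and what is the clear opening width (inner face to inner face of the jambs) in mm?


A door frame. The clear opening width is 923 mm.

Two 1970 mm tall posts with a header on top — a door frame. The left jamb is 40 mm wide at x = 0; the right jamb starts at x = 963. The clear opening is 963 − 40 = 923 mm.


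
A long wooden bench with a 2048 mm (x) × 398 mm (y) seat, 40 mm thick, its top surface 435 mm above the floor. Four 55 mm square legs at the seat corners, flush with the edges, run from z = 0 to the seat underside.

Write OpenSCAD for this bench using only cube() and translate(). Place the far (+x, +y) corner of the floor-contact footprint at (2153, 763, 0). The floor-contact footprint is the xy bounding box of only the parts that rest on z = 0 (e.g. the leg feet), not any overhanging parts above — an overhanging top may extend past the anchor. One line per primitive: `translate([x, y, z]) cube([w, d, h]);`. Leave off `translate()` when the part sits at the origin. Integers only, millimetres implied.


translate([105, 365, 395]) cube([2048, 398, 40]);
translate([105, 365, 0]) cube([55, 55, 395]);
translate([105, 708, 0]) cube([55, 55, 395]);
translate([2098, 365, 0]) cube([55, 55, 395]);
translate([2098, 708, 0]) cube([55, 55, 395]);


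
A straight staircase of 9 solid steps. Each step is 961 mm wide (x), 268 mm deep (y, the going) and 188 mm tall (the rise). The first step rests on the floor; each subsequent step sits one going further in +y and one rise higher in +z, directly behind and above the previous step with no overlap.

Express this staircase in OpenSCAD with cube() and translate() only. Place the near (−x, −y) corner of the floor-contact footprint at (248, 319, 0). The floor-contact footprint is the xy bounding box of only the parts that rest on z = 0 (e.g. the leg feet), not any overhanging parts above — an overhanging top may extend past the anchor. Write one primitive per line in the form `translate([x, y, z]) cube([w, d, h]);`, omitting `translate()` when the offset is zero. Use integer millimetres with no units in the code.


translate([248, 319, 0]) cube([961, 268, 188]);
translate([248, 587, 188]) cube([961, 268, 188]);
translate([248, 855, 376]) cube([961, 268, 188]);
translate([248, 1123, 564]) cube([961, 268, 188]);
translate([248, 1391, 752]) cube([961, 268, 188]);
translate([248, 1659, 940]) cube([961, 268, 188]);
translate([248, 1927, 1128]) cube([961, 268, 188]);
translate([248, 2195, 1316]) cube([961, 268, 188]);
translate([248, 2463, 1504]) cube([961, 268, 188]);


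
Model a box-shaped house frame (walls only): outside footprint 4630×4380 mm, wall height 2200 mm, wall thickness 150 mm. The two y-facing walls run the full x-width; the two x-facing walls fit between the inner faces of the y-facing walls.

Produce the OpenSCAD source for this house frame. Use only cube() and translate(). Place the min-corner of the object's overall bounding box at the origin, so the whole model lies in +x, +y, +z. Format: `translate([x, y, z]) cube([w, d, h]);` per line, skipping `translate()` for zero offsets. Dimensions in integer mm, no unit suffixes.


cube([4630, 150, 2200]);
translate([0, 4230, 0]) cube([4630, 150, 2200]);
translate([0, 150, 0]) cube([150, 4080, 2200]);
translate([4480, 150, 0]) cube([150, 4080, 2200]);


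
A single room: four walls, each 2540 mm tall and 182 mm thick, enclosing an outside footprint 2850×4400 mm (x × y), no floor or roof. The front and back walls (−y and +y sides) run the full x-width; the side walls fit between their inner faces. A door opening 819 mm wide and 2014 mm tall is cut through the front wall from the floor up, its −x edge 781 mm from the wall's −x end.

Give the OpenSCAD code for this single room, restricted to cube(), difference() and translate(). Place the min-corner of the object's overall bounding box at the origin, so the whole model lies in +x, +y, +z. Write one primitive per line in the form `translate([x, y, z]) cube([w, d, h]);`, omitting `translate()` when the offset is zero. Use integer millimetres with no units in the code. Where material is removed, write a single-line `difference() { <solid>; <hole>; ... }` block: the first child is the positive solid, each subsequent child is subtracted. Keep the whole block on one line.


difference() { cube([2850, 182, 2540]); translate([781, 0, 0]) cube([819, 182, 2014]); }
translate([0, 4218, 0]) cube([2850, 182, 2540]);
translate([0, 182, 0]) cube([182, 4036, 2540]);
translate([2668, 182, 0]) cube([182, 4036, 2540]);


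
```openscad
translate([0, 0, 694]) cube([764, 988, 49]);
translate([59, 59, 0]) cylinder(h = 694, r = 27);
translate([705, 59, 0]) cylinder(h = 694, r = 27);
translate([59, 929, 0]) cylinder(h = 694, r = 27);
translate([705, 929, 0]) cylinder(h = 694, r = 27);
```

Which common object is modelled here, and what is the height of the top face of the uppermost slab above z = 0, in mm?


A table. The table height is 743 mm.

A 764×988×49 slab sits at z = 694 on four Ø54 mm round legs — a table. The top surface is at 694 + 49 = 743 mm.


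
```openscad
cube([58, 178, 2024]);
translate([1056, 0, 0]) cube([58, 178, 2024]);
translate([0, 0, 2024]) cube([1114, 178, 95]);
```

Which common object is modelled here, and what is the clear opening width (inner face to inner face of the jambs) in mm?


A door frame. The clear opening width is 998 mm.

Two 2024 mm tall posts with a header on top — a door frame. The left jamb is 58 mm wide at x = 0; the right jamb starts at x = 1056. The clear opening is 1056 − 58 = 998 mm.


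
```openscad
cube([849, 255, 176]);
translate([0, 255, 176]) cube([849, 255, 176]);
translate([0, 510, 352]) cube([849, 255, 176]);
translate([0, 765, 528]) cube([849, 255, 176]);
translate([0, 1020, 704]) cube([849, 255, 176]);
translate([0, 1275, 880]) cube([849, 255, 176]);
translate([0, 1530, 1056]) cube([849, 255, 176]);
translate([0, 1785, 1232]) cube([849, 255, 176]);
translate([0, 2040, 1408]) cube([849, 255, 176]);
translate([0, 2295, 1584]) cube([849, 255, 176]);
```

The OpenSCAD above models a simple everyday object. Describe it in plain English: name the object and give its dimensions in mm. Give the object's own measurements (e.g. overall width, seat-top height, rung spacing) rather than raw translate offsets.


A straight staircase of 10 solid steps. Each step is 849 mm wide (x), 255 mm deep (y, the going) and 176 mm tall (the rise). The first step rests on the floor; each subsequent step sits one going further in +y and one rise higher in +z, directly behind and above the previous step with no overlap.
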